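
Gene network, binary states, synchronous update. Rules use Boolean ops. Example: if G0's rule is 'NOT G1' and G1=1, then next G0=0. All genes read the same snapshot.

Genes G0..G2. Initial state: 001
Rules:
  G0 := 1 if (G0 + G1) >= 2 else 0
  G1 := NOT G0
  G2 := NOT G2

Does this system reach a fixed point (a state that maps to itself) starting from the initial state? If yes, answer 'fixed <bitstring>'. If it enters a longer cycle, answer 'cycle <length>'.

Answer: cycle 2

Derivation:
Step 0: 001
Step 1: G0=(0+0>=2)=0 G1=NOT G0=NOT 0=1 G2=NOT G2=NOT 1=0 -> 010
Step 2: G0=(0+1>=2)=0 G1=NOT G0=NOT 0=1 G2=NOT G2=NOT 0=1 -> 011
Step 3: G0=(0+1>=2)=0 G1=NOT G0=NOT 0=1 G2=NOT G2=NOT 1=0 -> 010
Cycle of length 2 starting at step 1 -> no fixed point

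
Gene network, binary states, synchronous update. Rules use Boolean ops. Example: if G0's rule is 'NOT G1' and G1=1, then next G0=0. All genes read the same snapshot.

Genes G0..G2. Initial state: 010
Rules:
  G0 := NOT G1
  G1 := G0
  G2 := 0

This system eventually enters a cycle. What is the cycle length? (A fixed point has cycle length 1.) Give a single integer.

Step 0: 010
Step 1: G0=NOT G1=NOT 1=0 G1=G0=0 G2=0(const) -> 000
Step 2: G0=NOT G1=NOT 0=1 G1=G0=0 G2=0(const) -> 100
Step 3: G0=NOT G1=NOT 0=1 G1=G0=1 G2=0(const) -> 110
Step 4: G0=NOT G1=NOT 1=0 G1=G0=1 G2=0(const) -> 010
State from step 4 equals state from step 0 -> cycle length 4

Answer: 4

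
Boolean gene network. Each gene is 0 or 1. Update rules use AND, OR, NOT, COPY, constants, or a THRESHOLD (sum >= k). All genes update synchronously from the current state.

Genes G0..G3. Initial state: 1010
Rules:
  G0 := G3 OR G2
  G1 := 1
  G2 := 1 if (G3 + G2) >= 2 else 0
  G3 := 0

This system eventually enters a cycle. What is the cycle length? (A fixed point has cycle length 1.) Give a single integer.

Answer: 1

Derivation:
Step 0: 1010
Step 1: G0=G3|G2=0|1=1 G1=1(const) G2=(0+1>=2)=0 G3=0(const) -> 1100
Step 2: G0=G3|G2=0|0=0 G1=1(const) G2=(0+0>=2)=0 G3=0(const) -> 0100
Step 3: G0=G3|G2=0|0=0 G1=1(const) G2=(0+0>=2)=0 G3=0(const) -> 0100
State from step 3 equals state from step 2 -> cycle length 1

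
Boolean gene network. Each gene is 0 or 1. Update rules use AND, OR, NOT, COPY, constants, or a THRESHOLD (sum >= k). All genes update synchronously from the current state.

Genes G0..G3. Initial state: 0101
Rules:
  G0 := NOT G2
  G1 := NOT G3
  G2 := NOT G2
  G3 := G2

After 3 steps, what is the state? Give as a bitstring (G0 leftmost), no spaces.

Step 1: G0=NOT G2=NOT 0=1 G1=NOT G3=NOT 1=0 G2=NOT G2=NOT 0=1 G3=G2=0 -> 1010
Step 2: G0=NOT G2=NOT 1=0 G1=NOT G3=NOT 0=1 G2=NOT G2=NOT 1=0 G3=G2=1 -> 0101
Step 3: G0=NOT G2=NOT 0=1 G1=NOT G3=NOT 1=0 G2=NOT G2=NOT 0=1 G3=G2=0 -> 1010

1010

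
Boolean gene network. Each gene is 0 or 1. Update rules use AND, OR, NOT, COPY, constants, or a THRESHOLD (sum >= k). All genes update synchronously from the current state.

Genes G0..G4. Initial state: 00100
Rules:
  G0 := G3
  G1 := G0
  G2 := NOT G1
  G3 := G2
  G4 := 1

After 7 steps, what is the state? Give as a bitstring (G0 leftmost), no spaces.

Step 1: G0=G3=0 G1=G0=0 G2=NOT G1=NOT 0=1 G3=G2=1 G4=1(const) -> 00111
Step 2: G0=G3=1 G1=G0=0 G2=NOT G1=NOT 0=1 G3=G2=1 G4=1(const) -> 10111
Step 3: G0=G3=1 G1=G0=1 G2=NOT G1=NOT 0=1 G3=G2=1 G4=1(const) -> 11111
Step 4: G0=G3=1 G1=G0=1 G2=NOT G1=NOT 1=0 G3=G2=1 G4=1(const) -> 11011
Step 5: G0=G3=1 G1=G0=1 G2=NOT G1=NOT 1=0 G3=G2=0 G4=1(const) -> 11001
Step 6: G0=G3=0 G1=G0=1 G2=NOT G1=NOT 1=0 G3=G2=0 G4=1(const) -> 01001
Step 7: G0=G3=0 G1=G0=0 G2=NOT G1=NOT 1=0 G3=G2=0 G4=1(const) -> 00001

00001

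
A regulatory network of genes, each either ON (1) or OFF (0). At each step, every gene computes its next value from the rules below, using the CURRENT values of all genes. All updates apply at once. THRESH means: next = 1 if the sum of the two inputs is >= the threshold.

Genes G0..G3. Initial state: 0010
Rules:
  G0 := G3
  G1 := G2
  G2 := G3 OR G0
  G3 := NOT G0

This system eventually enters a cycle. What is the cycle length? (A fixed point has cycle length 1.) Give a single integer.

Answer: 4

Derivation:
Step 0: 0010
Step 1: G0=G3=0 G1=G2=1 G2=G3|G0=0|0=0 G3=NOT G0=NOT 0=1 -> 0101
Step 2: G0=G3=1 G1=G2=0 G2=G3|G0=1|0=1 G3=NOT G0=NOT 0=1 -> 1011
Step 3: G0=G3=1 G1=G2=1 G2=G3|G0=1|1=1 G3=NOT G0=NOT 1=0 -> 1110
Step 4: G0=G3=0 G1=G2=1 G2=G3|G0=0|1=1 G3=NOT G0=NOT 1=0 -> 0110
Step 5: G0=G3=0 G1=G2=1 G2=G3|G0=0|0=0 G3=NOT G0=NOT 0=1 -> 0101
State from step 5 equals state from step 1 -> cycle length 4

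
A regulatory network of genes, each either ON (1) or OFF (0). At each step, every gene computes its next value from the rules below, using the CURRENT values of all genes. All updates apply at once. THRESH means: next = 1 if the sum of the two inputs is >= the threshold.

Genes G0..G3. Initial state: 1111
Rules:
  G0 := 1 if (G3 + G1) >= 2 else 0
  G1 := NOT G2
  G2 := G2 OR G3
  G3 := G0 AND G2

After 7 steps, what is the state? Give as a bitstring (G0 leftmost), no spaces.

Step 1: G0=(1+1>=2)=1 G1=NOT G2=NOT 1=0 G2=G2|G3=1|1=1 G3=G0&G2=1&1=1 -> 1011
Step 2: G0=(1+0>=2)=0 G1=NOT G2=NOT 1=0 G2=G2|G3=1|1=1 G3=G0&G2=1&1=1 -> 0011
Step 3: G0=(1+0>=2)=0 G1=NOT G2=NOT 1=0 G2=G2|G3=1|1=1 G3=G0&G2=0&1=0 -> 0010
Step 4: G0=(0+0>=2)=0 G1=NOT G2=NOT 1=0 G2=G2|G3=1|0=1 G3=G0&G2=0&1=0 -> 0010
Step 5: G0=(0+0>=2)=0 G1=NOT G2=NOT 1=0 G2=G2|G3=1|0=1 G3=G0&G2=0&1=0 -> 0010
Step 6: G0=(0+0>=2)=0 G1=NOT G2=NOT 1=0 G2=G2|G3=1|0=1 G3=G0&G2=0&1=0 -> 0010
Step 7: G0=(0+0>=2)=0 G1=NOT G2=NOT 1=0 G2=G2|G3=1|0=1 G3=G0&G2=0&1=0 -> 0010

0010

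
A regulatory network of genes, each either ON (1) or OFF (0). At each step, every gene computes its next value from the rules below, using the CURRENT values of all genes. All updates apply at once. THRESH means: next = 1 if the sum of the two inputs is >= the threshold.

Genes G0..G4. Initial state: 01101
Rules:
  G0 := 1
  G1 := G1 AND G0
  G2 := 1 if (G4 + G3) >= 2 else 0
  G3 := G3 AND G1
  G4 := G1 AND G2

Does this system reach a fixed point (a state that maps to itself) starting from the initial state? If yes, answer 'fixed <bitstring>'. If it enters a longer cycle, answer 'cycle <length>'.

Answer: fixed 10000

Derivation:
Step 0: 01101
Step 1: G0=1(const) G1=G1&G0=1&0=0 G2=(1+0>=2)=0 G3=G3&G1=0&1=0 G4=G1&G2=1&1=1 -> 10001
Step 2: G0=1(const) G1=G1&G0=0&1=0 G2=(1+0>=2)=0 G3=G3&G1=0&0=0 G4=G1&G2=0&0=0 -> 10000
Step 3: G0=1(const) G1=G1&G0=0&1=0 G2=(0+0>=2)=0 G3=G3&G1=0&0=0 G4=G1&G2=0&0=0 -> 10000
Fixed point reached at step 2: 10000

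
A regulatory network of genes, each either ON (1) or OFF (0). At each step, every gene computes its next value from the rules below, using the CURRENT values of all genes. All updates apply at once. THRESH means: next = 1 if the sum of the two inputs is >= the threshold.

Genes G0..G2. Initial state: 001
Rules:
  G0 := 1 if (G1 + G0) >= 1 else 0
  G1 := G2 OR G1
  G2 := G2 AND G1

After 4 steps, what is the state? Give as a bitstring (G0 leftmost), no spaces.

Step 1: G0=(0+0>=1)=0 G1=G2|G1=1|0=1 G2=G2&G1=1&0=0 -> 010
Step 2: G0=(1+0>=1)=1 G1=G2|G1=0|1=1 G2=G2&G1=0&1=0 -> 110
Step 3: G0=(1+1>=1)=1 G1=G2|G1=0|1=1 G2=G2&G1=0&1=0 -> 110
Step 4: G0=(1+1>=1)=1 G1=G2|G1=0|1=1 G2=G2&G1=0&1=0 -> 110

110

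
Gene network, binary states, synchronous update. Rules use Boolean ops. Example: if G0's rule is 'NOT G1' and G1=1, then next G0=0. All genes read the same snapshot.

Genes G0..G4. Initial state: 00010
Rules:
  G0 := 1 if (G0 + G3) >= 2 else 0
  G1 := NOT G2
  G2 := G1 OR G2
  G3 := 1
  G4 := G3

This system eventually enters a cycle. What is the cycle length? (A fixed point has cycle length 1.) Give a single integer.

Step 0: 00010
Step 1: G0=(0+1>=2)=0 G1=NOT G2=NOT 0=1 G2=G1|G2=0|0=0 G3=1(const) G4=G3=1 -> 01011
Step 2: G0=(0+1>=2)=0 G1=NOT G2=NOT 0=1 G2=G1|G2=1|0=1 G3=1(const) G4=G3=1 -> 01111
Step 3: G0=(0+1>=2)=0 G1=NOT G2=NOT 1=0 G2=G1|G2=1|1=1 G3=1(const) G4=G3=1 -> 00111
Step 4: G0=(0+1>=2)=0 G1=NOT G2=NOT 1=0 G2=G1|G2=0|1=1 G3=1(const) G4=G3=1 -> 00111
State from step 4 equals state from step 3 -> cycle length 1

Answer: 1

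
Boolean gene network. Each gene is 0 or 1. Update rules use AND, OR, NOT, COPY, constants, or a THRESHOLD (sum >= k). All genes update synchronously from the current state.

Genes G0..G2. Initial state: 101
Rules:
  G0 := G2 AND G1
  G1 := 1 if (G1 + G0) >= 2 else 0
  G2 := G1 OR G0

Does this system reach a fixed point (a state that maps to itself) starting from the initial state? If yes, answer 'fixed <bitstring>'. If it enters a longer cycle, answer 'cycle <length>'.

Step 0: 101
Step 1: G0=G2&G1=1&0=0 G1=(0+1>=2)=0 G2=G1|G0=0|1=1 -> 001
Step 2: G0=G2&G1=1&0=0 G1=(0+0>=2)=0 G2=G1|G0=0|0=0 -> 000
Step 3: G0=G2&G1=0&0=0 G1=(0+0>=2)=0 G2=G1|G0=0|0=0 -> 000
Fixed point reached at step 2: 000

Answer: fixed 000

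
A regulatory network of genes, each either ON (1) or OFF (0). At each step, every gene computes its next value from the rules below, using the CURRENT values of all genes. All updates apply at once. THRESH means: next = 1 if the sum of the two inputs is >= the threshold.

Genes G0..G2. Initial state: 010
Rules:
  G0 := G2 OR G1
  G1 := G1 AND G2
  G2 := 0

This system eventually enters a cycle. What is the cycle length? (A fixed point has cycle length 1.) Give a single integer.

Step 0: 010
Step 1: G0=G2|G1=0|1=1 G1=G1&G2=1&0=0 G2=0(const) -> 100
Step 2: G0=G2|G1=0|0=0 G1=G1&G2=0&0=0 G2=0(const) -> 000
Step 3: G0=G2|G1=0|0=0 G1=G1&G2=0&0=0 G2=0(const) -> 000
State from step 3 equals state from step 2 -> cycle length 1

Answer: 1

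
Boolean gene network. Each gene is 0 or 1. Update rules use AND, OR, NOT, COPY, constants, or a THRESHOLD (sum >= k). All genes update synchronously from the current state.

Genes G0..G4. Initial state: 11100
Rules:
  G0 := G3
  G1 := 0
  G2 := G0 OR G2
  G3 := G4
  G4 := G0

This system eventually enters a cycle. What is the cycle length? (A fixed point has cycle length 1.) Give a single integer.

Answer: 3

Derivation:
Step 0: 11100
Step 1: G0=G3=0 G1=0(const) G2=G0|G2=1|1=1 G3=G4=0 G4=G0=1 -> 00101
Step 2: G0=G3=0 G1=0(const) G2=G0|G2=0|1=1 G3=G4=1 G4=G0=0 -> 00110
Step 3: G0=G3=1 G1=0(const) G2=G0|G2=0|1=1 G3=G4=0 G4=G0=0 -> 10100
Step 4: G0=G3=0 G1=0(const) G2=G0|G2=1|1=1 G3=G4=0 G4=G0=1 -> 00101
State from step 4 equals state from step 1 -> cycle length 3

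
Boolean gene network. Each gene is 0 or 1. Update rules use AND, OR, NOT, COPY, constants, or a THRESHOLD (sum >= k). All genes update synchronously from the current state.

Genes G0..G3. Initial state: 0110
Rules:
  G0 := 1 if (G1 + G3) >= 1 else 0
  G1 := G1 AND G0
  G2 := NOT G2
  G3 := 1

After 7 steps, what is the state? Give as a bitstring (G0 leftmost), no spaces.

Step 1: G0=(1+0>=1)=1 G1=G1&G0=1&0=0 G2=NOT G2=NOT 1=0 G3=1(const) -> 1001
Step 2: G0=(0+1>=1)=1 G1=G1&G0=0&1=0 G2=NOT G2=NOT 0=1 G3=1(const) -> 1011
Step 3: G0=(0+1>=1)=1 G1=G1&G0=0&1=0 G2=NOT G2=NOT 1=0 G3=1(const) -> 1001
Step 4: G0=(0+1>=1)=1 G1=G1&G0=0&1=0 G2=NOT G2=NOT 0=1 G3=1(const) -> 1011
Step 5: G0=(0+1>=1)=1 G1=G1&G0=0&1=0 G2=NOT G2=NOT 1=0 G3=1(const) -> 1001
Step 6: G0=(0+1>=1)=1 G1=G1&G0=0&1=0 G2=NOT G2=NOT 0=1 G3=1(const) -> 1011
Step 7: G0=(0+1>=1)=1 G1=G1&G0=0&1=0 G2=NOT G2=NOT 1=0 G3=1(const) -> 1001

1001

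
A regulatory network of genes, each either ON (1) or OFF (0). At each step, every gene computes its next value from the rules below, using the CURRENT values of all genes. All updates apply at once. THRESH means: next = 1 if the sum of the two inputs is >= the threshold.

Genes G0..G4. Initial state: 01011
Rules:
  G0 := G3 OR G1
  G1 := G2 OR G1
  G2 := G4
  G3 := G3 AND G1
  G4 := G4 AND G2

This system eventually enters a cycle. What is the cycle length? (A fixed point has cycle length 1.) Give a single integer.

Answer: 1

Derivation:
Step 0: 01011
Step 1: G0=G3|G1=1|1=1 G1=G2|G1=0|1=1 G2=G4=1 G3=G3&G1=1&1=1 G4=G4&G2=1&0=0 -> 11110
Step 2: G0=G3|G1=1|1=1 G1=G2|G1=1|1=1 G2=G4=0 G3=G3&G1=1&1=1 G4=G4&G2=0&1=0 -> 11010
Step 3: G0=G3|G1=1|1=1 G1=G2|G1=0|1=1 G2=G4=0 G3=G3&G1=1&1=1 G4=G4&G2=0&0=0 -> 11010
State from step 3 equals state from step 2 -> cycle length 1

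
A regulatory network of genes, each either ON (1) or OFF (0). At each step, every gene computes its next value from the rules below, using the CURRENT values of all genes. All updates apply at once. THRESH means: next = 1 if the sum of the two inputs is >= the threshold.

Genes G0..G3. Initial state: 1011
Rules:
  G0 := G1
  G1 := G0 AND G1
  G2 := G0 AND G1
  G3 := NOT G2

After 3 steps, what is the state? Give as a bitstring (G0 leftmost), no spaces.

Step 1: G0=G1=0 G1=G0&G1=1&0=0 G2=G0&G1=1&0=0 G3=NOT G2=NOT 1=0 -> 0000
Step 2: G0=G1=0 G1=G0&G1=0&0=0 G2=G0&G1=0&0=0 G3=NOT G2=NOT 0=1 -> 0001
Step 3: G0=G1=0 G1=G0&G1=0&0=0 G2=G0&G1=0&0=0 G3=NOT G2=NOT 0=1 -> 0001

0001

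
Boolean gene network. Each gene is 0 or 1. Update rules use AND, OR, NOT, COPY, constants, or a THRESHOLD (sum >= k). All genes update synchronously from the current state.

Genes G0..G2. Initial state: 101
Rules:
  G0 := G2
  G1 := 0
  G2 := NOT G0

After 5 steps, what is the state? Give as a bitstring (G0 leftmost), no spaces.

Step 1: G0=G2=1 G1=0(const) G2=NOT G0=NOT 1=0 -> 100
Step 2: G0=G2=0 G1=0(const) G2=NOT G0=NOT 1=0 -> 000
Step 3: G0=G2=0 G1=0(const) G2=NOT G0=NOT 0=1 -> 001
Step 4: G0=G2=1 G1=0(const) G2=NOT G0=NOT 0=1 -> 101
Step 5: G0=G2=1 G1=0(const) G2=NOT G0=NOT 1=0 -> 100

100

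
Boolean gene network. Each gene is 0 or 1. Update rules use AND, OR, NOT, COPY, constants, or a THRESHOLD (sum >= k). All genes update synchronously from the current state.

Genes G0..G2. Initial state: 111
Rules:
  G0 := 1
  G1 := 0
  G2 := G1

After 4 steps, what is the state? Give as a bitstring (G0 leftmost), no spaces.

Step 1: G0=1(const) G1=0(const) G2=G1=1 -> 101
Step 2: G0=1(const) G1=0(const) G2=G1=0 -> 100
Step 3: G0=1(const) G1=0(const) G2=G1=0 -> 100
Step 4: G0=1(const) G1=0(const) G2=G1=0 -> 100

100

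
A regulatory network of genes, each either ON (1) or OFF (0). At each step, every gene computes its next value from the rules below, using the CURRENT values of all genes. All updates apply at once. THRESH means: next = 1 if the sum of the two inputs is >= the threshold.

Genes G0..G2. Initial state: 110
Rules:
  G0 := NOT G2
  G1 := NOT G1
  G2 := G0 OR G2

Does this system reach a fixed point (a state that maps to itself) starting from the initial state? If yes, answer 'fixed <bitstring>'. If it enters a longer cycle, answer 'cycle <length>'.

Step 0: 110
Step 1: G0=NOT G2=NOT 0=1 G1=NOT G1=NOT 1=0 G2=G0|G2=1|0=1 -> 101
Step 2: G0=NOT G2=NOT 1=0 G1=NOT G1=NOT 0=1 G2=G0|G2=1|1=1 -> 011
Step 3: G0=NOT G2=NOT 1=0 G1=NOT G1=NOT 1=0 G2=G0|G2=0|1=1 -> 001
Step 4: G0=NOT G2=NOT 1=0 G1=NOT G1=NOT 0=1 G2=G0|G2=0|1=1 -> 011
Cycle of length 2 starting at step 2 -> no fixed point

Answer: cycle 2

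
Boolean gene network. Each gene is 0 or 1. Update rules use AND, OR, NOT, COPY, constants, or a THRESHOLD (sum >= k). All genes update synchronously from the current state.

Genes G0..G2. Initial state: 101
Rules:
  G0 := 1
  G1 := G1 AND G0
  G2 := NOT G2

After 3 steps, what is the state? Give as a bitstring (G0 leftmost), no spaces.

Step 1: G0=1(const) G1=G1&G0=0&1=0 G2=NOT G2=NOT 1=0 -> 100
Step 2: G0=1(const) G1=G1&G0=0&1=0 G2=NOT G2=NOT 0=1 -> 101
Step 3: G0=1(const) G1=G1&G0=0&1=0 G2=NOT G2=NOT 1=0 -> 100

100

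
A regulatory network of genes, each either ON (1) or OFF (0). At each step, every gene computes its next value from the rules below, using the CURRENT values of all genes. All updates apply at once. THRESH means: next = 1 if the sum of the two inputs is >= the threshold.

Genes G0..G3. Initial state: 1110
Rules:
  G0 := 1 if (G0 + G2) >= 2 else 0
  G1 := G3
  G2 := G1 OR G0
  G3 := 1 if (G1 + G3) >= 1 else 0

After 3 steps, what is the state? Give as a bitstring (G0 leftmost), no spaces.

Step 1: G0=(1+1>=2)=1 G1=G3=0 G2=G1|G0=1|1=1 G3=(1+0>=1)=1 -> 1011
Step 2: G0=(1+1>=2)=1 G1=G3=1 G2=G1|G0=0|1=1 G3=(0+1>=1)=1 -> 1111
Step 3: G0=(1+1>=2)=1 G1=G3=1 G2=G1|G0=1|1=1 G3=(1+1>=1)=1 -> 1111

1111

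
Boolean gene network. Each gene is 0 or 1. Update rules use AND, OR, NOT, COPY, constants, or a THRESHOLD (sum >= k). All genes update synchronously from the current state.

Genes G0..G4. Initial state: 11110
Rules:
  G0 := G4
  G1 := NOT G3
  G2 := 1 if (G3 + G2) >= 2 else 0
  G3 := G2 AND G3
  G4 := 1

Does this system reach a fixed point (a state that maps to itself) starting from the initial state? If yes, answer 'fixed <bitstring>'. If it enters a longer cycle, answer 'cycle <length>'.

Answer: fixed 10111

Derivation:
Step 0: 11110
Step 1: G0=G4=0 G1=NOT G3=NOT 1=0 G2=(1+1>=2)=1 G3=G2&G3=1&1=1 G4=1(const) -> 00111
Step 2: G0=G4=1 G1=NOT G3=NOT 1=0 G2=(1+1>=2)=1 G3=G2&G3=1&1=1 G4=1(const) -> 10111
Step 3: G0=G4=1 G1=NOT G3=NOT 1=0 G2=(1+1>=2)=1 G3=G2&G3=1&1=1 G4=1(const) -> 10111
Fixed point reached at step 2: 10111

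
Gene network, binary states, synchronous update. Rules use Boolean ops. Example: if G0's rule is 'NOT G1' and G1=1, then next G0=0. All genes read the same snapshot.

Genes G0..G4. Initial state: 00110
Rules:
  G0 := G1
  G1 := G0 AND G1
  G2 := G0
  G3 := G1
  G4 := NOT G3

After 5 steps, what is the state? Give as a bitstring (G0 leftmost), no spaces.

Step 1: G0=G1=0 G1=G0&G1=0&0=0 G2=G0=0 G3=G1=0 G4=NOT G3=NOT 1=0 -> 00000
Step 2: G0=G1=0 G1=G0&G1=0&0=0 G2=G0=0 G3=G1=0 G4=NOT G3=NOT 0=1 -> 00001
Step 3: G0=G1=0 G1=G0&G1=0&0=0 G2=G0=0 G3=G1=0 G4=NOT G3=NOT 0=1 -> 00001
Step 4: G0=G1=0 G1=G0&G1=0&0=0 G2=G0=0 G3=G1=0 G4=NOT G3=NOT 0=1 -> 00001
Step 5: G0=G1=0 G1=G0&G1=0&0=0 G2=G0=0 G3=G1=0 G4=NOT G3=NOT 0=1 -> 00001

00001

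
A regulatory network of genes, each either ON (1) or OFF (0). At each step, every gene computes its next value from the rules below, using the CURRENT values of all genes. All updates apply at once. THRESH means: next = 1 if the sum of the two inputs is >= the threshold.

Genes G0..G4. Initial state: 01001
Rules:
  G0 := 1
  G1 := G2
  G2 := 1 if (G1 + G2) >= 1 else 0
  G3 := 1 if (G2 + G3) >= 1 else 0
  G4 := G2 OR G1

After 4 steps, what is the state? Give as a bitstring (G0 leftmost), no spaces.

Step 1: G0=1(const) G1=G2=0 G2=(1+0>=1)=1 G3=(0+0>=1)=0 G4=G2|G1=0|1=1 -> 10101
Step 2: G0=1(const) G1=G2=1 G2=(0+1>=1)=1 G3=(1+0>=1)=1 G4=G2|G1=1|0=1 -> 11111
Step 3: G0=1(const) G1=G2=1 G2=(1+1>=1)=1 G3=(1+1>=1)=1 G4=G2|G1=1|1=1 -> 11111
Step 4: G0=1(const) G1=G2=1 G2=(1+1>=1)=1 G3=(1+1>=1)=1 G4=G2|G1=1|1=1 -> 11111

11111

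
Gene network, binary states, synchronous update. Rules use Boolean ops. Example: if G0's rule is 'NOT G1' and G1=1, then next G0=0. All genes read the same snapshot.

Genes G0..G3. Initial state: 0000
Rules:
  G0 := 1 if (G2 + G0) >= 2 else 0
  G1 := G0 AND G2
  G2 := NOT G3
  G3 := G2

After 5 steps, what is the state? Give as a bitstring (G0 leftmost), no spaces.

Step 1: G0=(0+0>=2)=0 G1=G0&G2=0&0=0 G2=NOT G3=NOT 0=1 G3=G2=0 -> 0010
Step 2: G0=(1+0>=2)=0 G1=G0&G2=0&1=0 G2=NOT G3=NOT 0=1 G3=G2=1 -> 0011
Step 3: G0=(1+0>=2)=0 G1=G0&G2=0&1=0 G2=NOT G3=NOT 1=0 G3=G2=1 -> 0001
Step 4: G0=(0+0>=2)=0 G1=G0&G2=0&0=0 G2=NOT G3=NOT 1=0 G3=G2=0 -> 0000
Step 5: G0=(0+0>=2)=0 G1=G0&G2=0&0=0 G2=NOT G3=NOT 0=1 G3=G2=0 -> 0010

0010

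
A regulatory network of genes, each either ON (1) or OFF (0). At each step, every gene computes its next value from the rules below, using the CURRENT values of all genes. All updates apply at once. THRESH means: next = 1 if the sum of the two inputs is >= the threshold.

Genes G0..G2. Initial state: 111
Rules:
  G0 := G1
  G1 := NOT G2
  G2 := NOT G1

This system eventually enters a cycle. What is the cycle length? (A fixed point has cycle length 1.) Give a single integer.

Answer: 2

Derivation:
Step 0: 111
Step 1: G0=G1=1 G1=NOT G2=NOT 1=0 G2=NOT G1=NOT 1=0 -> 100
Step 2: G0=G1=0 G1=NOT G2=NOT 0=1 G2=NOT G1=NOT 0=1 -> 011
Step 3: G0=G1=1 G1=NOT G2=NOT 1=0 G2=NOT G1=NOT 1=0 -> 100
State from step 3 equals state from step 1 -> cycle length 2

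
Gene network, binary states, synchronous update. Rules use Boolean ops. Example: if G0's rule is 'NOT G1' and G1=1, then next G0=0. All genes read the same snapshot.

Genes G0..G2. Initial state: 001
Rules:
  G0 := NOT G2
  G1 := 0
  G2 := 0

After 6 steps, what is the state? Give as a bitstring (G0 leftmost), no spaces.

Step 1: G0=NOT G2=NOT 1=0 G1=0(const) G2=0(const) -> 000
Step 2: G0=NOT G2=NOT 0=1 G1=0(const) G2=0(const) -> 100
Step 3: G0=NOT G2=NOT 0=1 G1=0(const) G2=0(const) -> 100
Step 4: G0=NOT G2=NOT 0=1 G1=0(const) G2=0(const) -> 100
Step 5: G0=NOT G2=NOT 0=1 G1=0(const) G2=0(const) -> 100
Step 6: G0=NOT G2=NOT 0=1 G1=0(const) G2=0(const) -> 100

100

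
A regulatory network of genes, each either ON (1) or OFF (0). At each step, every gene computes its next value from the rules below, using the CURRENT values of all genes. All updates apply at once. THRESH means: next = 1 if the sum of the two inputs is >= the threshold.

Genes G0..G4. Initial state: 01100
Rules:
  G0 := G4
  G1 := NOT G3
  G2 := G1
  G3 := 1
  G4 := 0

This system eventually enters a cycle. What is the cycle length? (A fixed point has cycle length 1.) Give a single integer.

Answer: 1

Derivation:
Step 0: 01100
Step 1: G0=G4=0 G1=NOT G3=NOT 0=1 G2=G1=1 G3=1(const) G4=0(const) -> 01110
Step 2: G0=G4=0 G1=NOT G3=NOT 1=0 G2=G1=1 G3=1(const) G4=0(const) -> 00110
Step 3: G0=G4=0 G1=NOT G3=NOT 1=0 G2=G1=0 G3=1(const) G4=0(const) -> 00010
Step 4: G0=G4=0 G1=NOT G3=NOT 1=0 G2=G1=0 G3=1(const) G4=0(const) -> 00010
State from step 4 equals state from step 3 -> cycle length 1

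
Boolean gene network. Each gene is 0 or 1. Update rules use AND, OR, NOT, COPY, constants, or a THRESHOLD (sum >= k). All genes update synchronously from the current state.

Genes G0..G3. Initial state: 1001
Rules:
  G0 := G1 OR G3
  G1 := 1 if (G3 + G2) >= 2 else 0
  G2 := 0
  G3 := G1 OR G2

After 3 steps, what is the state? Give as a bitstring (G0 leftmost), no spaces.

Step 1: G0=G1|G3=0|1=1 G1=(1+0>=2)=0 G2=0(const) G3=G1|G2=0|0=0 -> 1000
Step 2: G0=G1|G3=0|0=0 G1=(0+0>=2)=0 G2=0(const) G3=G1|G2=0|0=0 -> 0000
Step 3: G0=G1|G3=0|0=0 G1=(0+0>=2)=0 G2=0(const) G3=G1|G2=0|0=0 -> 0000

0000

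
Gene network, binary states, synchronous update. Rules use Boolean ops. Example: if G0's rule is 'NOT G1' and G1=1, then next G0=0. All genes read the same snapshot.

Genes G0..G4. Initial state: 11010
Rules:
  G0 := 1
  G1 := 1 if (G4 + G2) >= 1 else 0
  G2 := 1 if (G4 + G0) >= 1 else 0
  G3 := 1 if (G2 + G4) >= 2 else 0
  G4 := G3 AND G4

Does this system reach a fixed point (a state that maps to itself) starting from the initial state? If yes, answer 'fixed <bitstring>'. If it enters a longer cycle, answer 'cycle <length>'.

Answer: fixed 11100

Derivation:
Step 0: 11010
Step 1: G0=1(const) G1=(0+0>=1)=0 G2=(0+1>=1)=1 G3=(0+0>=2)=0 G4=G3&G4=1&0=0 -> 10100
Step 2: G0=1(const) G1=(0+1>=1)=1 G2=(0+1>=1)=1 G3=(1+0>=2)=0 G4=G3&G4=0&0=0 -> 11100
Step 3: G0=1(const) G1=(0+1>=1)=1 G2=(0+1>=1)=1 G3=(1+0>=2)=0 G4=G3&G4=0&0=0 -> 11100
Fixed point reached at step 2: 11100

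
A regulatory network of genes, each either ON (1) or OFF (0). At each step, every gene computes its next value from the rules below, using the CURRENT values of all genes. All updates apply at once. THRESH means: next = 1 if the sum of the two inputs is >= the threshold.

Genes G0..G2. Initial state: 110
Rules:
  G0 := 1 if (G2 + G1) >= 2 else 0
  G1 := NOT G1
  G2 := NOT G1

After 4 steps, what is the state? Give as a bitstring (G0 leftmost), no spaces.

Step 1: G0=(0+1>=2)=0 G1=NOT G1=NOT 1=0 G2=NOT G1=NOT 1=0 -> 000
Step 2: G0=(0+0>=2)=0 G1=NOT G1=NOT 0=1 G2=NOT G1=NOT 0=1 -> 011
Step 3: G0=(1+1>=2)=1 G1=NOT G1=NOT 1=0 G2=NOT G1=NOT 1=0 -> 100
Step 4: G0=(0+0>=2)=0 G1=NOT G1=NOT 0=1 G2=NOT G1=NOT 0=1 -> 011

011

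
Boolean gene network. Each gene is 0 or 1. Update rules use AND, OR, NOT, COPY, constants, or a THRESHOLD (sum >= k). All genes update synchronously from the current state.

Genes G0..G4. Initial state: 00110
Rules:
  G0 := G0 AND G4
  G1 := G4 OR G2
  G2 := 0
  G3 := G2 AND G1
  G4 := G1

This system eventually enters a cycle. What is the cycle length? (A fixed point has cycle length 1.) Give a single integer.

Answer: 2

Derivation:
Step 0: 00110
Step 1: G0=G0&G4=0&0=0 G1=G4|G2=0|1=1 G2=0(const) G3=G2&G1=1&0=0 G4=G1=0 -> 01000
Step 2: G0=G0&G4=0&0=0 G1=G4|G2=0|0=0 G2=0(const) G3=G2&G1=0&1=0 G4=G1=1 -> 00001
Step 3: G0=G0&G4=0&1=0 G1=G4|G2=1|0=1 G2=0(const) G3=G2&G1=0&0=0 G4=G1=0 -> 01000
State from step 3 equals state from step 1 -> cycle length 2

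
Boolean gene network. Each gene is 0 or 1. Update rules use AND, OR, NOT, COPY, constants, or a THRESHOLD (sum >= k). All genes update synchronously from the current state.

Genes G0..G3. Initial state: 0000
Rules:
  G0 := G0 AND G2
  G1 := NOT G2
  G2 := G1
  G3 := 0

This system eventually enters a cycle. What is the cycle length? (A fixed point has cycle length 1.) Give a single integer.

Answer: 4

Derivation:
Step 0: 0000
Step 1: G0=G0&G2=0&0=0 G1=NOT G2=NOT 0=1 G2=G1=0 G3=0(const) -> 0100
Step 2: G0=G0&G2=0&0=0 G1=NOT G2=NOT 0=1 G2=G1=1 G3=0(const) -> 0110
Step 3: G0=G0&G2=0&1=0 G1=NOT G2=NOT 1=0 G2=G1=1 G3=0(const) -> 0010
Step 4: G0=G0&G2=0&1=0 G1=NOT G2=NOT 1=0 G2=G1=0 G3=0(const) -> 0000
State from step 4 equals state from step 0 -> cycle length 4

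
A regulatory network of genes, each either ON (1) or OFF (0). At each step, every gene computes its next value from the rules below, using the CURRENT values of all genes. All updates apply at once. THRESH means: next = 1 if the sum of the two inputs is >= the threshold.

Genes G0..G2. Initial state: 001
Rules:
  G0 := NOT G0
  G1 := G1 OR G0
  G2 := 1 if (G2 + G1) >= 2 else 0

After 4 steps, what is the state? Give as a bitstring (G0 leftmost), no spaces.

Step 1: G0=NOT G0=NOT 0=1 G1=G1|G0=0|0=0 G2=(1+0>=2)=0 -> 100
Step 2: G0=NOT G0=NOT 1=0 G1=G1|G0=0|1=1 G2=(0+0>=2)=0 -> 010
Step 3: G0=NOT G0=NOT 0=1 G1=G1|G0=1|0=1 G2=(0+1>=2)=0 -> 110
Step 4: G0=NOT G0=NOT 1=0 G1=G1|G0=1|1=1 G2=(0+1>=2)=0 -> 010

010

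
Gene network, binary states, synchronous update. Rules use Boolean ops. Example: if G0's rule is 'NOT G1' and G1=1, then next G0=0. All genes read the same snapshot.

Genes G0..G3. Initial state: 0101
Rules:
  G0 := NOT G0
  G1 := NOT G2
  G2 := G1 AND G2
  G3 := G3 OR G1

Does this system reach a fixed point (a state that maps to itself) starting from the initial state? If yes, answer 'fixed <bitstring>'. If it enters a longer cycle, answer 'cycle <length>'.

Step 0: 0101
Step 1: G0=NOT G0=NOT 0=1 G1=NOT G2=NOT 0=1 G2=G1&G2=1&0=0 G3=G3|G1=1|1=1 -> 1101
Step 2: G0=NOT G0=NOT 1=0 G1=NOT G2=NOT 0=1 G2=G1&G2=1&0=0 G3=G3|G1=1|1=1 -> 0101
Cycle of length 2 starting at step 0 -> no fixed point

Answer: cycle 2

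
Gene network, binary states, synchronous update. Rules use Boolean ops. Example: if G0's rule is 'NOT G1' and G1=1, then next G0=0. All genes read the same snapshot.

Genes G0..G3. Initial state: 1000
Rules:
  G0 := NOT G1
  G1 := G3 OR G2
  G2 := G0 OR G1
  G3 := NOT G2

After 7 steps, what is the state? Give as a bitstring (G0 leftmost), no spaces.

Step 1: G0=NOT G1=NOT 0=1 G1=G3|G2=0|0=0 G2=G0|G1=1|0=1 G3=NOT G2=NOT 0=1 -> 1011
Step 2: G0=NOT G1=NOT 0=1 G1=G3|G2=1|1=1 G2=G0|G1=1|0=1 G3=NOT G2=NOT 1=0 -> 1110
Step 3: G0=NOT G1=NOT 1=0 G1=G3|G2=0|1=1 G2=G0|G1=1|1=1 G3=NOT G2=NOT 1=0 -> 0110
Step 4: G0=NOT G1=NOT 1=0 G1=G3|G2=0|1=1 G2=G0|G1=0|1=1 G3=NOT G2=NOT 1=0 -> 0110
Step 5: G0=NOT G1=NOT 1=0 G1=G3|G2=0|1=1 G2=G0|G1=0|1=1 G3=NOT G2=NOT 1=0 -> 0110
Step 6: G0=NOT G1=NOT 1=0 G1=G3|G2=0|1=1 G2=G0|G1=0|1=1 G3=NOT G2=NOT 1=0 -> 0110
Step 7: G0=NOT G1=NOT 1=0 G1=G3|G2=0|1=1 G2=G0|G1=0|1=1 G3=NOT G2=NOT 1=0 -> 0110

0110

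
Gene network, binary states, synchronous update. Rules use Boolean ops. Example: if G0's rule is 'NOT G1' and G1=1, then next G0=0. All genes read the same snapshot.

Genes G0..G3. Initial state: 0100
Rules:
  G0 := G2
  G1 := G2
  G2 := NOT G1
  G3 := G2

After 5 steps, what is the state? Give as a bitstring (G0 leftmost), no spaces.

Step 1: G0=G2=0 G1=G2=0 G2=NOT G1=NOT 1=0 G3=G2=0 -> 0000
Step 2: G0=G2=0 G1=G2=0 G2=NOT G1=NOT 0=1 G3=G2=0 -> 0010
Step 3: G0=G2=1 G1=G2=1 G2=NOT G1=NOT 0=1 G3=G2=1 -> 1111
Step 4: G0=G2=1 G1=G2=1 G2=NOT G1=NOT 1=0 G3=G2=1 -> 1101
Step 5: G0=G2=0 G1=G2=0 G2=NOT G1=NOT 1=0 G3=G2=0 -> 0000

0000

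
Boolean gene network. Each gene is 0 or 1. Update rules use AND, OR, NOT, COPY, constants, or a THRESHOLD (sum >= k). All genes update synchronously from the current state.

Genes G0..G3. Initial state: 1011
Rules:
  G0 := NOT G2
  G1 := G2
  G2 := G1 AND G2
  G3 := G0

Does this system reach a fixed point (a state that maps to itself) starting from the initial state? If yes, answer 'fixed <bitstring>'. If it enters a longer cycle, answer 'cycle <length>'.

Step 0: 1011
Step 1: G0=NOT G2=NOT 1=0 G1=G2=1 G2=G1&G2=0&1=0 G3=G0=1 -> 0101
Step 2: G0=NOT G2=NOT 0=1 G1=G2=0 G2=G1&G2=1&0=0 G3=G0=0 -> 1000
Step 3: G0=NOT G2=NOT 0=1 G1=G2=0 G2=G1&G2=0&0=0 G3=G0=1 -> 1001
Step 4: G0=NOT G2=NOT 0=1 G1=G2=0 G2=G1&G2=0&0=0 G3=G0=1 -> 1001
Fixed point reached at step 3: 1001

Answer: fixed 1001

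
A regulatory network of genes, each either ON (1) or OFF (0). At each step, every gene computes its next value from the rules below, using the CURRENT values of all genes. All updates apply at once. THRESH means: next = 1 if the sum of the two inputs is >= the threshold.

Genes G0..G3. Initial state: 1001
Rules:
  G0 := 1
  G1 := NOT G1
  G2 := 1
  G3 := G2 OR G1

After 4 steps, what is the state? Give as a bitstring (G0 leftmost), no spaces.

Step 1: G0=1(const) G1=NOT G1=NOT 0=1 G2=1(const) G3=G2|G1=0|0=0 -> 1110
Step 2: G0=1(const) G1=NOT G1=NOT 1=0 G2=1(const) G3=G2|G1=1|1=1 -> 1011
Step 3: G0=1(const) G1=NOT G1=NOT 0=1 G2=1(const) G3=G2|G1=1|0=1 -> 1111
Step 4: G0=1(const) G1=NOT G1=NOT 1=0 G2=1(const) G3=G2|G1=1|1=1 -> 1011

1011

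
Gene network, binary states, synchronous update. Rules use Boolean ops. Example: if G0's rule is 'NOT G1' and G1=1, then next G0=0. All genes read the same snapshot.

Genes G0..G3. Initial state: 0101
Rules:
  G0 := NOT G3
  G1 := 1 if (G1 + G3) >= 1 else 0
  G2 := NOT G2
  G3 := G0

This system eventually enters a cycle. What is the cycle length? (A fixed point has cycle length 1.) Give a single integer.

Step 0: 0101
Step 1: G0=NOT G3=NOT 1=0 G1=(1+1>=1)=1 G2=NOT G2=NOT 0=1 G3=G0=0 -> 0110
Step 2: G0=NOT G3=NOT 0=1 G1=(1+0>=1)=1 G2=NOT G2=NOT 1=0 G3=G0=0 -> 1100
Step 3: G0=NOT G3=NOT 0=1 G1=(1+0>=1)=1 G2=NOT G2=NOT 0=1 G3=G0=1 -> 1111
Step 4: G0=NOT G3=NOT 1=0 G1=(1+1>=1)=1 G2=NOT G2=NOT 1=0 G3=G0=1 -> 0101
State from step 4 equals state from step 0 -> cycle length 4

Answer: 4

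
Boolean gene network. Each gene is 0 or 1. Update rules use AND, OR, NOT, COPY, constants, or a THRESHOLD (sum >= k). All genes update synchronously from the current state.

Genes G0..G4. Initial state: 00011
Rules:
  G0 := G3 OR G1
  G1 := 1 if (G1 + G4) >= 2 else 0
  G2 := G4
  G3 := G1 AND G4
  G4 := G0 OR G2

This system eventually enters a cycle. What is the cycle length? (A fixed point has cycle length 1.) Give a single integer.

Step 0: 00011
Step 1: G0=G3|G1=1|0=1 G1=(0+1>=2)=0 G2=G4=1 G3=G1&G4=0&1=0 G4=G0|G2=0|0=0 -> 10100
Step 2: G0=G3|G1=0|0=0 G1=(0+0>=2)=0 G2=G4=0 G3=G1&G4=0&0=0 G4=G0|G2=1|1=1 -> 00001
Step 3: G0=G3|G1=0|0=0 G1=(0+1>=2)=0 G2=G4=1 G3=G1&G4=0&1=0 G4=G0|G2=0|0=0 -> 00100
Step 4: G0=G3|G1=0|0=0 G1=(0+0>=2)=0 G2=G4=0 G3=G1&G4=0&0=0 G4=G0|G2=0|1=1 -> 00001
State from step 4 equals state from step 2 -> cycle length 2

Answer: 2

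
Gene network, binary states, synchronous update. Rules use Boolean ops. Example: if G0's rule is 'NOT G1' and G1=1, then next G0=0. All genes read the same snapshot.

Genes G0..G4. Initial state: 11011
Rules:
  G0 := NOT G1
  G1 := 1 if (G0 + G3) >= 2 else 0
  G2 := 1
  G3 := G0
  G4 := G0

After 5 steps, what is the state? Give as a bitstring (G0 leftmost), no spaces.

Step 1: G0=NOT G1=NOT 1=0 G1=(1+1>=2)=1 G2=1(const) G3=G0=1 G4=G0=1 -> 01111
Step 2: G0=NOT G1=NOT 1=0 G1=(0+1>=2)=0 G2=1(const) G3=G0=0 G4=G0=0 -> 00100
Step 3: G0=NOT G1=NOT 0=1 G1=(0+0>=2)=0 G2=1(const) G3=G0=0 G4=G0=0 -> 10100
Step 4: G0=NOT G1=NOT 0=1 G1=(1+0>=2)=0 G2=1(const) G3=G0=1 G4=G0=1 -> 10111
Step 5: G0=NOT G1=NOT 0=1 G1=(1+1>=2)=1 G2=1(const) G3=G0=1 G4=G0=1 -> 11111

11111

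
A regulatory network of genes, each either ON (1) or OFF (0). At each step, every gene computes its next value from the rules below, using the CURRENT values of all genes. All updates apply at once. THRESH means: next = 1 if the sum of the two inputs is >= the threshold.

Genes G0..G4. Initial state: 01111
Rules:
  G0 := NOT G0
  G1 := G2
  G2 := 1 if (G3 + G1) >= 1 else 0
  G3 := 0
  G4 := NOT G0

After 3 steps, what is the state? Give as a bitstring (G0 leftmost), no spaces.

Step 1: G0=NOT G0=NOT 0=1 G1=G2=1 G2=(1+1>=1)=1 G3=0(const) G4=NOT G0=NOT 0=1 -> 11101
Step 2: G0=NOT G0=NOT 1=0 G1=G2=1 G2=(0+1>=1)=1 G3=0(const) G4=NOT G0=NOT 1=0 -> 01100
Step 3: G0=NOT G0=NOT 0=1 G1=G2=1 G2=(0+1>=1)=1 G3=0(const) G4=NOT G0=NOT 0=1 -> 11101

11101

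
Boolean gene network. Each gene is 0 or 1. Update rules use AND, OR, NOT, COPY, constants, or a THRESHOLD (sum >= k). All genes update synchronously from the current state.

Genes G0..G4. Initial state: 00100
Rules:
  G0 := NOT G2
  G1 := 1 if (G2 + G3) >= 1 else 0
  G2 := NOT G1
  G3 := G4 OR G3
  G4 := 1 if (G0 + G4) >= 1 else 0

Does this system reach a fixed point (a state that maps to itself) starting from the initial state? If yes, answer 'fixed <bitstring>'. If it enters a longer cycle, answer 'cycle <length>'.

Answer: fixed 11011

Derivation:
Step 0: 00100
Step 1: G0=NOT G2=NOT 1=0 G1=(1+0>=1)=1 G2=NOT G1=NOT 0=1 G3=G4|G3=0|0=0 G4=(0+0>=1)=0 -> 01100
Step 2: G0=NOT G2=NOT 1=0 G1=(1+0>=1)=1 G2=NOT G1=NOT 1=0 G3=G4|G3=0|0=0 G4=(0+0>=1)=0 -> 01000
Step 3: G0=NOT G2=NOT 0=1 G1=(0+0>=1)=0 G2=NOT G1=NOT 1=0 G3=G4|G3=0|0=0 G4=(0+0>=1)=0 -> 10000
Step 4: G0=NOT G2=NOT 0=1 G1=(0+0>=1)=0 G2=NOT G1=NOT 0=1 G3=G4|G3=0|0=0 G4=(1+0>=1)=1 -> 10101
Step 5: G0=NOT G2=NOT 1=0 G1=(1+0>=1)=1 G2=NOT G1=NOT 0=1 G3=G4|G3=1|0=1 G4=(1+1>=1)=1 -> 01111
Step 6: G0=NOT G2=NOT 1=0 G1=(1+1>=1)=1 G2=NOT G1=NOT 1=0 G3=G4|G3=1|1=1 G4=(0+1>=1)=1 -> 01011
Step 7: G0=NOT G2=NOT 0=1 G1=(0+1>=1)=1 G2=NOT G1=NOT 1=0 G3=G4|G3=1|1=1 G4=(0+1>=1)=1 -> 11011
Step 8: G0=NOT G2=NOT 0=1 G1=(0+1>=1)=1 G2=NOT G1=NOT 1=0 G3=G4|G3=1|1=1 G4=(1+1>=1)=1 -> 11011
Fixed point reached at step 7: 11011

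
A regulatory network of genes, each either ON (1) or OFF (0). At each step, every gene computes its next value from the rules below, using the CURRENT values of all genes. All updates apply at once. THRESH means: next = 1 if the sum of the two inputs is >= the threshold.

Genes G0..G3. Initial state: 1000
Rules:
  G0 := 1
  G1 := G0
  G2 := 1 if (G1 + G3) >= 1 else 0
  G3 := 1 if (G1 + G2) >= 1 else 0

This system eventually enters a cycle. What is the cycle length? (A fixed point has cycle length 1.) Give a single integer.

Answer: 1

Derivation:
Step 0: 1000
Step 1: G0=1(const) G1=G0=1 G2=(0+0>=1)=0 G3=(0+0>=1)=0 -> 1100
Step 2: G0=1(const) G1=G0=1 G2=(1+0>=1)=1 G3=(1+0>=1)=1 -> 1111
Step 3: G0=1(const) G1=G0=1 G2=(1+1>=1)=1 G3=(1+1>=1)=1 -> 1111
State from step 3 equals state from step 2 -> cycle length 1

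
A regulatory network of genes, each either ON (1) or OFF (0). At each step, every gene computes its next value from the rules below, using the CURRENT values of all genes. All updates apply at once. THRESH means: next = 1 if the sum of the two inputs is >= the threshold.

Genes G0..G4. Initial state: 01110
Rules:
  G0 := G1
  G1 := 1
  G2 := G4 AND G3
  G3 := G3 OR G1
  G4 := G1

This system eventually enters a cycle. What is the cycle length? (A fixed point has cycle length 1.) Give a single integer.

Answer: 1

Derivation:
Step 0: 01110
Step 1: G0=G1=1 G1=1(const) G2=G4&G3=0&1=0 G3=G3|G1=1|1=1 G4=G1=1 -> 11011
Step 2: G0=G1=1 G1=1(const) G2=G4&G3=1&1=1 G3=G3|G1=1|1=1 G4=G1=1 -> 11111
Step 3: G0=G1=1 G1=1(const) G2=G4&G3=1&1=1 G3=G3|G1=1|1=1 G4=G1=1 -> 11111
State from step 3 equals state from step 2 -> cycle length 1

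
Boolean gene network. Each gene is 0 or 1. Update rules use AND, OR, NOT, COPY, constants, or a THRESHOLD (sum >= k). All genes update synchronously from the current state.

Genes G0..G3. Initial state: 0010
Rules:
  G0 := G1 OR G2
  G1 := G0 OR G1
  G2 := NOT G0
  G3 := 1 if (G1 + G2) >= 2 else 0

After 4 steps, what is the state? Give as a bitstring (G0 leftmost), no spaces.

Step 1: G0=G1|G2=0|1=1 G1=G0|G1=0|0=0 G2=NOT G0=NOT 0=1 G3=(0+1>=2)=0 -> 1010
Step 2: G0=G1|G2=0|1=1 G1=G0|G1=1|0=1 G2=NOT G0=NOT 1=0 G3=(0+1>=2)=0 -> 1100
Step 3: G0=G1|G2=1|0=1 G1=G0|G1=1|1=1 G2=NOT G0=NOT 1=0 G3=(1+0>=2)=0 -> 1100
Step 4: G0=G1|G2=1|0=1 G1=G0|G1=1|1=1 G2=NOT G0=NOT 1=0 G3=(1+0>=2)=0 -> 1100

1100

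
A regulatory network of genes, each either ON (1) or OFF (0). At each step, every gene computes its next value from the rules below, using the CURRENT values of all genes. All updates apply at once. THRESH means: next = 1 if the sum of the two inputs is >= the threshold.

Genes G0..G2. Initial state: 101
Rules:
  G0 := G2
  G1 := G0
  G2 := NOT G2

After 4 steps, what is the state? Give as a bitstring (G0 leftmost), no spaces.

Step 1: G0=G2=1 G1=G0=1 G2=NOT G2=NOT 1=0 -> 110
Step 2: G0=G2=0 G1=G0=1 G2=NOT G2=NOT 0=1 -> 011
Step 3: G0=G2=1 G1=G0=0 G2=NOT G2=NOT 1=0 -> 100
Step 4: G0=G2=0 G1=G0=1 G2=NOT G2=NOT 0=1 -> 011

011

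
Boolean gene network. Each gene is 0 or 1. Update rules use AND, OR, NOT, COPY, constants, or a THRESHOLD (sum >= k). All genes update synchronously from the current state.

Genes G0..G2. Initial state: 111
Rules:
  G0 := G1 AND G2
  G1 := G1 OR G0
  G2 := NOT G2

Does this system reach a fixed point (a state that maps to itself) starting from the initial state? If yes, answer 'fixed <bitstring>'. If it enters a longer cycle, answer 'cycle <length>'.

Step 0: 111
Step 1: G0=G1&G2=1&1=1 G1=G1|G0=1|1=1 G2=NOT G2=NOT 1=0 -> 110
Step 2: G0=G1&G2=1&0=0 G1=G1|G0=1|1=1 G2=NOT G2=NOT 0=1 -> 011
Step 3: G0=G1&G2=1&1=1 G1=G1|G0=1|0=1 G2=NOT G2=NOT 1=0 -> 110
Cycle of length 2 starting at step 1 -> no fixed point

Answer: cycle 2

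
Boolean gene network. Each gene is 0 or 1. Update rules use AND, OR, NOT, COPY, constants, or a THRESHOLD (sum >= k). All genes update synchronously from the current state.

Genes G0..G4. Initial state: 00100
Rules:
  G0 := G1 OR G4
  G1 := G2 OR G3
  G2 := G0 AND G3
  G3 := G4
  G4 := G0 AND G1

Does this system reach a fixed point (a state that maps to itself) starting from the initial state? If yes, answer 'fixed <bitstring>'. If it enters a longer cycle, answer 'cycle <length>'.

Step 0: 00100
Step 1: G0=G1|G4=0|0=0 G1=G2|G3=1|0=1 G2=G0&G3=0&0=0 G3=G4=0 G4=G0&G1=0&0=0 -> 01000
Step 2: G0=G1|G4=1|0=1 G1=G2|G3=0|0=0 G2=G0&G3=0&0=0 G3=G4=0 G4=G0&G1=0&1=0 -> 10000
Step 3: G0=G1|G4=0|0=0 G1=G2|G3=0|0=0 G2=G0&G3=1&0=0 G3=G4=0 G4=G0&G1=1&0=0 -> 00000
Step 4: G0=G1|G4=0|0=0 G1=G2|G3=0|0=0 G2=G0&G3=0&0=0 G3=G4=0 G4=G0&G1=0&0=0 -> 00000
Fixed point reached at step 3: 00000

Answer: fixed 00000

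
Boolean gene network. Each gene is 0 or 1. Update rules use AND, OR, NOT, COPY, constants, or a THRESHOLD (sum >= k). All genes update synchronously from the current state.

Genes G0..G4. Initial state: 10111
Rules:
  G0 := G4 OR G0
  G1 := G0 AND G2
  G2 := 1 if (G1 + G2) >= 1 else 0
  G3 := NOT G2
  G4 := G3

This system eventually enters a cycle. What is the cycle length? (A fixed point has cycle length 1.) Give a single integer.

Answer: 1

Derivation:
Step 0: 10111
Step 1: G0=G4|G0=1|1=1 G1=G0&G2=1&1=1 G2=(0+1>=1)=1 G3=NOT G2=NOT 1=0 G4=G3=1 -> 11101
Step 2: G0=G4|G0=1|1=1 G1=G0&G2=1&1=1 G2=(1+1>=1)=1 G3=NOT G2=NOT 1=0 G4=G3=0 -> 11100
Step 3: G0=G4|G0=0|1=1 G1=G0&G2=1&1=1 G2=(1+1>=1)=1 G3=NOT G2=NOT 1=0 G4=G3=0 -> 11100
State from step 3 equals state from step 2 -> cycle length 1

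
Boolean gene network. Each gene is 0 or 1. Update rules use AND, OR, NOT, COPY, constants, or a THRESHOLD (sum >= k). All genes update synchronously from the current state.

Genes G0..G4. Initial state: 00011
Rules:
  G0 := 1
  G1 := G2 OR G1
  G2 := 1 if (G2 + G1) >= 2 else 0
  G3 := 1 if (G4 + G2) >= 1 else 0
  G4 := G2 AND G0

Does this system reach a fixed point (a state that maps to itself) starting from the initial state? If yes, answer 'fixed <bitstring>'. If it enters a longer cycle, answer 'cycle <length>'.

Step 0: 00011
Step 1: G0=1(const) G1=G2|G1=0|0=0 G2=(0+0>=2)=0 G3=(1+0>=1)=1 G4=G2&G0=0&0=0 -> 10010
Step 2: G0=1(const) G1=G2|G1=0|0=0 G2=(0+0>=2)=0 G3=(0+0>=1)=0 G4=G2&G0=0&1=0 -> 10000
Step 3: G0=1(const) G1=G2|G1=0|0=0 G2=(0+0>=2)=0 G3=(0+0>=1)=0 G4=G2&G0=0&1=0 -> 10000
Fixed point reached at step 2: 10000

Answer: fixed 10000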